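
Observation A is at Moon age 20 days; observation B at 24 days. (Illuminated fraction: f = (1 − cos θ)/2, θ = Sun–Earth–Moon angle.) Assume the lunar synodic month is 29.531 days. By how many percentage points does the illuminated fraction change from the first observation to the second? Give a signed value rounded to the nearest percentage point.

θ₁ = 360° × 20/29.531 = 243.8°, f₁ = (1 − cos θ₁)/2 = 0.721.
θ₂ = 360° × 24/29.531 = 292.6°, f₂ = (1 − cos θ₂)/2 = 0.308.
Change = f₂ − f₁ = -0.413 → -41 percentage points.

-41 percentage points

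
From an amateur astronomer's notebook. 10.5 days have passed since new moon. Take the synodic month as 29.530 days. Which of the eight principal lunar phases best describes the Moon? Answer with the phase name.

waxing gibbous

At 10.5/29.530 of the cycle, θ ≈ 128° — the waxing gibbous range.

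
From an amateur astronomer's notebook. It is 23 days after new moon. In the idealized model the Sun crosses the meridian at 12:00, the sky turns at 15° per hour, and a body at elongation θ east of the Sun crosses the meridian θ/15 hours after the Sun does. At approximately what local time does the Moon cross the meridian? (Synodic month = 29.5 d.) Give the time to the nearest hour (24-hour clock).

Elongation θ = 360° × 23/29.5 ≈ 280.7°.
The Moon trails the Sun by θ/15 = 280.7/15 ≈ 18.71 hours.
12:00 + 18.71 h ≈ 06:43 → 07:00 to the nearest hour.

07:00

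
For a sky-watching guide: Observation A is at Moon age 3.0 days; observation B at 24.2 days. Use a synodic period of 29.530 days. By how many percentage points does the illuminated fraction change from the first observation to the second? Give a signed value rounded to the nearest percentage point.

θ₁ = 360° × 3.0/29.530 = 36.6°, f₁ = (1 − cos θ₁)/2 = 0.098.
θ₂ = 360° × 24.2/29.530 = 295.0°, f₂ = (1 − cos θ₂)/2 = 0.289.
Change = f₂ − f₁ = +0.190 → +19 percentage points.

+19 percentage points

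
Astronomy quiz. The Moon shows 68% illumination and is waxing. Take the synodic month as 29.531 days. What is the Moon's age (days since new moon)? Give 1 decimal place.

9.1 days

cos θ = 1 − 2f = -0.360, giving a principal value of 111.1°.
Before full moon the principal value applies: θ = 111.1°.
At 360°/29.531 d per day, 111.1° corresponds to 9.11 days.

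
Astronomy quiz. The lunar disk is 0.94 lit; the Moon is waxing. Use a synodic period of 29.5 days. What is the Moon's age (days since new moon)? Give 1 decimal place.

From f = (1 − cos θ)/2: cos θ = 1 − 2×0.94 = -0.880; arccos → 151.6°.
Before full moon the principal value applies: θ = 151.6°.
At 360°/29.5 d per day, 151.6° corresponds to 12.43 days.

12.4 days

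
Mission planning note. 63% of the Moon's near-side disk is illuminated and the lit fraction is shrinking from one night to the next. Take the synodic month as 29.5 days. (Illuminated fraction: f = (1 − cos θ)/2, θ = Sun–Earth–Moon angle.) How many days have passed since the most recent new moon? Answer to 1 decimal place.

From f = (1 − cos θ)/2: cos θ = 1 − 2×0.63 = -0.260; arccos → 105.1°.
Waning ⇒ past full, so θ = 360° − 105.1° = 254.9°.
That fraction of the synodic month is 254.9/360 × 29.5 d ≈ 20.89 d.

20.9 days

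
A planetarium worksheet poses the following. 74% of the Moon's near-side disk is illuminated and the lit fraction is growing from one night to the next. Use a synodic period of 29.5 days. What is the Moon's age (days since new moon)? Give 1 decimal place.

Invert f = (1 − cos θ)/2 to get cos θ = 1 − 2(0.74) = -0.480, hence θ₀ = arccos -0.480 = 118.7°.
Waxing ⇒ before full, so θ = 118.7°.
That fraction of the synodic month is 118.7/360 × 29.5 d ≈ 9.73 d.

9.7 days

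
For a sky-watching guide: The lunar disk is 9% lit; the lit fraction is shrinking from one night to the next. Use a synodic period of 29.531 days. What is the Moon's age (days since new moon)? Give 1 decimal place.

26.7 days

Invert f = (1 − cos θ)/2 to get cos θ = 1 − 2(0.09) = 0.820, hence θ₀ = arccos 0.820 = 34.9°.
Waning ⇒ past full, so θ = 360° − 34.9° = 325.1°.
Age = 29.531 × 325.1°/360° ≈ 26.67 days.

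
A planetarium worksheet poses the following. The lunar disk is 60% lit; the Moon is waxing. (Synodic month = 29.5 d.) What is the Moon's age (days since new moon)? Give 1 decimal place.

From f = (1 − cos θ)/2: cos θ = 1 − 2×0.60 = -0.200; arccos → 101.5°.
The Moon is waxing (0°–180°), so θ = 101.5° directly.
At 360°/29.5 d per day, 101.5° corresponds to 8.32 days.

8.3 days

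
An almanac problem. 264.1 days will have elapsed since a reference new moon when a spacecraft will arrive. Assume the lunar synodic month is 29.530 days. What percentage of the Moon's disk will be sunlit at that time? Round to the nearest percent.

3%

264.1/29.530 = 8.943 lunations, so 8 complete cycles and 27.86 d into the next.
Elongation θ = 360° × 27.86/29.530 ≈ 339.6°.
Illuminated fraction = (1 − cos 339.6°)/2 = (1 − 0.938)/2 ≈ 0.031, so 3%.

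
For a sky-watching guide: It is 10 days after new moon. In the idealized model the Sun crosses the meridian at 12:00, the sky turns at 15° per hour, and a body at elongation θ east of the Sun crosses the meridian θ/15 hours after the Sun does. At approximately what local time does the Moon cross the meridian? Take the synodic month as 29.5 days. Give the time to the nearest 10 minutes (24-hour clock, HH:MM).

Phase angle: θ = 360°·(10 d)/(29.5 d) = 122.0°.
At 15° of sky rotation per hour, 122.0° corresponds to a 8.14 h lag.
12:00 + 8.136 h ≈ 20:08 → 20:10 to the nearest ten minutes.

20:10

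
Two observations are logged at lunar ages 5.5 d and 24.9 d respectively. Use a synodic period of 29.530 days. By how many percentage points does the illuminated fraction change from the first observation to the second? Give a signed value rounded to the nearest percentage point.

First observation: θ = 360°·5.5/29.530 = 67.1°, so f = 0.305.
Second observation: θ = 303.6°, f = 0.224.
Δf = 0.224 − 0.305 = -0.081, i.e. -8 pp.

-8 pp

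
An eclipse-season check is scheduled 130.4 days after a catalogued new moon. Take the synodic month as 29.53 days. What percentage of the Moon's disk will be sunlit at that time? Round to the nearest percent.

93%

Reduce mod P: 130.4 − 4×29.53 = 12.28 d into the current lunation.
Phase angle: θ = 360°·(12.28 d)/(29.53 d) = 149.7°.
Illuminated fraction = (1 − cos 149.7°)/2 = (1 − (-0.863))/2 ≈ 0.932, so 93%.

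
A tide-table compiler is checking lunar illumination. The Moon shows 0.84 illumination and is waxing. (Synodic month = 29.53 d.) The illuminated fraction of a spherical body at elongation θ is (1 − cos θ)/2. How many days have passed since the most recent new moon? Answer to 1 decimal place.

From f = (1 − cos θ)/2: cos θ = 1 − 2×0.84 = -0.680; arccos → 132.8°.
Before full moon the principal value applies: θ = 132.8°.
That fraction of the synodic month is 132.8/360 × 29.53 d ≈ 10.90 d.

10.9 days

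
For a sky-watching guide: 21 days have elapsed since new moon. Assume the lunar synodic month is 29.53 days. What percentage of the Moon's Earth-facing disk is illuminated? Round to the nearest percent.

62%

Elongation θ = 360° × 21/29.53 ≈ 256.0°.
With cos θ = (-0.242), the lit fraction is (1 − (-0.242))/2 ≈ 0.621, so 62%.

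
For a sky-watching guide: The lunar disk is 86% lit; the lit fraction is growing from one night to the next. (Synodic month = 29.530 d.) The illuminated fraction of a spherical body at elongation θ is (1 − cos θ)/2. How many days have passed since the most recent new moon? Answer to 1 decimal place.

Invert f = (1 − cos θ)/2 to get cos θ = 1 − 2(0.86) = -0.720, hence θ₀ = arccos -0.720 = 136.1°.
The Moon is waxing (0°–180°), so θ = 136.1° directly.
At 360°/29.530 d per day, 136.1° corresponds to 11.16 days.

11.2 days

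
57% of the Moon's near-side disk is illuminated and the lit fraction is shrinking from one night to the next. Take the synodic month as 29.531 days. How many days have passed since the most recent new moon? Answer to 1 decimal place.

21.5 days

From f = (1 − cos θ)/2: cos θ = 1 − 2×0.57 = -0.140; arccos → 98.0°.
Since the Moon is past full (waning), take the reflex angle: θ = 360° − 98.0° = 262.0°.
That fraction of the synodic month is 262.0/360 × 29.531 d ≈ 21.49 d.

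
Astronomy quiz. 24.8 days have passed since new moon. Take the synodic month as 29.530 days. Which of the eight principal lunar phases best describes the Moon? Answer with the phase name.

θ ≈ 360° × 24.8/29.530 = 302°, which falls in the waning crescent sector.

waning crescent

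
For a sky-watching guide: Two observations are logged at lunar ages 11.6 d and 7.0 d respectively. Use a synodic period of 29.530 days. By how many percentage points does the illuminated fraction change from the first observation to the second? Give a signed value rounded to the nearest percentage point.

First observation: θ = 360°·11.6/29.530 = 141.4°, so f = 0.891.
Second observation: θ = 85.3°, f = 0.459.
Δf = 0.459 − 0.891 = -0.431, i.e. -43 pp.

-43 percentage points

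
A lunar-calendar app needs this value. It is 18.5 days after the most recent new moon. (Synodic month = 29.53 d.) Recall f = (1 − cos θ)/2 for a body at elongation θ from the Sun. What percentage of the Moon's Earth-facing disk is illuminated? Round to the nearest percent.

The Moon has covered 18.5/29.53 of its cycle, so θ ≈ 360° × 18.5/29.53 = 225.5°.
Illuminated fraction = (1 − cos 225.5°)/2 = (1 − (-0.700))/2 ≈ 0.850, so 85%.

85%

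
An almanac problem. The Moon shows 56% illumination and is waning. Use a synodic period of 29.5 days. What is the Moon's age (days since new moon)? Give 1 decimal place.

From f = (1 − cos θ)/2: cos θ = 1 − 2×0.56 = -0.120; arccos → 96.9°.
Since the Moon is past full (waning), take the reflex angle: θ = 360° − 96.9° = 263.1°.
That fraction of the synodic month is 263.1/360 × 29.5 d ≈ 21.56 d.

21.6 days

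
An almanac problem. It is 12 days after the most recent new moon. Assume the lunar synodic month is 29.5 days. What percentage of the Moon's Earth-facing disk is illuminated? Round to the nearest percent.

92%

Phase angle: θ = 360°·(12 d)/(29.5 d) = 146.4°.
cos 146.4° = (-0.833), so f = (1 − (-0.833))/2 = 0.917, so 92%.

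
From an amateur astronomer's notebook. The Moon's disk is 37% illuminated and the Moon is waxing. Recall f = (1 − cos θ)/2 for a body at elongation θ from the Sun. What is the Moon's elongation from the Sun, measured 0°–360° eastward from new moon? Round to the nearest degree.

cos θ = 1 − 2f = 0.260, giving a principal value of 74.9°.
The Moon is waxing (0°–180°), so θ = 74.9° directly.

75°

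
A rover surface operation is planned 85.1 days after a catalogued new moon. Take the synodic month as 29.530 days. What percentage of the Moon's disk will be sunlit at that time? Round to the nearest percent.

85.1 d spans 2 complete synodic months (2 × 29.530 = 59.06 d) plus 26.04 d.
Elongation θ = 360° × 26.04/29.530 ≈ 317.5°.
cos 317.5° = 0.737, so f = (1 − 0.737)/2 = 0.132, so 13%.

13%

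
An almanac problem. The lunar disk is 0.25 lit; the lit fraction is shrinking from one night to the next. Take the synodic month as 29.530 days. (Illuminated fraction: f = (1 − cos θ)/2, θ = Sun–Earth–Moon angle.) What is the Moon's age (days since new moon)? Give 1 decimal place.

24.6 days

From f = (1 − cos θ)/2: cos θ = 1 − 2×0.25 = 0.500; arccos → 60.0°.
A waning Moon lies in 180°–360°, so θ = 360° − 60.0° = 300.0°.
Age = 29.530 × 300.0°/360° ≈ 24.61 days.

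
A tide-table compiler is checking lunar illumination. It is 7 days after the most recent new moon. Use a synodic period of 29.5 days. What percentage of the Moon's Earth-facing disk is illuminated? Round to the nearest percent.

Elongation θ = 360° × 7/29.5 ≈ 85.4°.
Illuminated fraction = (1 − cos 85.4°)/2 = (1 − 0.080)/2 ≈ 0.460, so 46%.

46%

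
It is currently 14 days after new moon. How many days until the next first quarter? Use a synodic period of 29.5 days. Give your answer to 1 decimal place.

First quarter is 0.25 of the way through the cycle: age 0.25 × 29.5 = 7.375 d.
Already past this cycle's first quarter; the next is at 7.375 + 29.5 = 36.875 d, so 36.875 − 14 = 22.875 days.

22.9 days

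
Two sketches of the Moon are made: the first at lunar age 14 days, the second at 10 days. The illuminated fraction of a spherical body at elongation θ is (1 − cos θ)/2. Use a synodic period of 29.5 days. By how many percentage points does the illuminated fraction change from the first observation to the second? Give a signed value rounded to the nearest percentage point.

-23 percentage points

θ₁ = 360° × 14/29.5 = 170.8°, f₁ = (1 − cos θ₁)/2 = 0.994.
θ₂ = 360° × 10/29.5 = 122.0°, f₂ = (1 − cos θ₂)/2 = 0.765.
Change = f₂ − f₁ = -0.228 → -23 percentage points.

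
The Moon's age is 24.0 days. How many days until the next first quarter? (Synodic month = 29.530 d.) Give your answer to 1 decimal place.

First quarter occurs at elongation 90°, i.e. at age 29.530 × 90/360 = 7.383 d.
This lunation's first quarter (7.383 d) has passed, so add one period: 36.913 − 24.0 = 12.913 days.

12.9 days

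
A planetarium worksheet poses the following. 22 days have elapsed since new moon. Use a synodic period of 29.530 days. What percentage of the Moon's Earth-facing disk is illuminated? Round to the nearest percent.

52%

Phase angle: θ = 360°·(22 d)/(29.530 d) = 268.2°.
cos 268.2° = (-0.031), so f = (1 − (-0.031))/2 = 0.516, so 52%.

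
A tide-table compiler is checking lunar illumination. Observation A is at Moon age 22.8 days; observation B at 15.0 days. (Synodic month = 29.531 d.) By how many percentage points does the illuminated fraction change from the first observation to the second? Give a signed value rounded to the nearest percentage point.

θ₁ = 360° × 22.8/29.531 = 277.9°, f₁ = (1 − cos θ₁)/2 = 0.431.
θ₂ = 360° × 15.0/29.531 = 182.9°, f₂ = (1 − cos θ₂)/2 = 0.999.
Change = f₂ − f₁ = +0.568 → +57 percentage points.

+57 percentage points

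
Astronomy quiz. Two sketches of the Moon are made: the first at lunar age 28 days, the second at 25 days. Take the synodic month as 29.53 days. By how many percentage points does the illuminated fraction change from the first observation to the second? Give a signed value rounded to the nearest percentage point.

θ₁ = 360° × 28/29.53 = 341.3°, f₁ = (1 − cos θ₁)/2 = 0.026.
θ₂ = 360° × 25/29.53 = 304.8°, f₂ = (1 − cos θ₂)/2 = 0.215.
Change = f₂ − f₁ = +0.189 → +19 percentage points.

+19 pp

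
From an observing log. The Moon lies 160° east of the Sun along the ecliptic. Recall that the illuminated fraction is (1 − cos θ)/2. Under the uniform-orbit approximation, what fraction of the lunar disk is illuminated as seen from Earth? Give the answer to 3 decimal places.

cos 160° = (-0.940), so f = (1 − (-0.940))/2 = 0.970.

0.970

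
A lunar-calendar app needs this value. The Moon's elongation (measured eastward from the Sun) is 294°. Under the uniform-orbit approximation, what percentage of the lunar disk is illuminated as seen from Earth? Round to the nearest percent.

f = (1 − cos 294°)/2 = (1 − 0.407)/2 ≈ 0.297, i.e. 30%.

30%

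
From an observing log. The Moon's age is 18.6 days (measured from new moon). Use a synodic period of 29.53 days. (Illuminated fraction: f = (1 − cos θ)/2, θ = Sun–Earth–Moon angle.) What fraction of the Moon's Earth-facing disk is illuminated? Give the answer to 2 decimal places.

0.84

The Moon has covered 18.6/29.53 of its cycle, so θ ≈ 360° × 18.6/29.53 = 226.8°.
Illuminated fraction = (1 − cos 226.8°)/2 = (1 − (-0.685))/2 ≈ 0.843.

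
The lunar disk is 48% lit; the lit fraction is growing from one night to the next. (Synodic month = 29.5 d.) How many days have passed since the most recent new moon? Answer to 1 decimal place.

cos θ = 1 − 2f = 0.040, giving a principal value of 87.7°.
Waxing ⇒ before full, so θ = 87.7°.
That fraction of the synodic month is 87.7/360 × 29.5 d ≈ 7.19 d.

7.2 days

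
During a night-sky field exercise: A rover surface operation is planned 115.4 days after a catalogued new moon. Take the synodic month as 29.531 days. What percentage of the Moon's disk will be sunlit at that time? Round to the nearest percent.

115.4 d spans 3 complete synodic months (3 × 29.531 = 88.59 d) plus 26.81 d.
Elongation θ = 360° × 26.81/29.531 ≈ 326.8°.
Illuminated fraction = (1 − cos 326.8°)/2 = (1 − 0.837)/2 ≈ 0.082, so 8%.

8%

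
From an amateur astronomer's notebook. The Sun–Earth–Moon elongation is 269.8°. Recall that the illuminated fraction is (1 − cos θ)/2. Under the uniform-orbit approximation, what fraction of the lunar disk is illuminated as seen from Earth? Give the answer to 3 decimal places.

f = (1 − cos 269.8°)/2 = (1 − (-0.003))/2 ≈ 0.502.

0.502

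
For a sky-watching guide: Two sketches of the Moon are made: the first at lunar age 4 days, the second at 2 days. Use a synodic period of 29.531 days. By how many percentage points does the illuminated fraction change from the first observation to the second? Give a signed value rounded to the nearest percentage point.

-13 pp

First observation: θ = 360°·4/29.531 = 48.8°, so f = 0.170.
Second observation: θ = 24.4°, f = 0.045.
Δf = 0.045 − 0.170 = -0.126, i.e. -13 pp.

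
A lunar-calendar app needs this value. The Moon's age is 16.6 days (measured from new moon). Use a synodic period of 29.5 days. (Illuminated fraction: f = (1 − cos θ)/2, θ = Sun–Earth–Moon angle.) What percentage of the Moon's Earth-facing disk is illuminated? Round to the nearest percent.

96%

The Moon has covered 16.6/29.5 of its cycle, so θ ≈ 360° × 16.6/29.5 = 202.6°.
Illuminated fraction = (1 − cos 202.6°)/2 = (1 − (-0.923))/2 ≈ 0.962, so 96%.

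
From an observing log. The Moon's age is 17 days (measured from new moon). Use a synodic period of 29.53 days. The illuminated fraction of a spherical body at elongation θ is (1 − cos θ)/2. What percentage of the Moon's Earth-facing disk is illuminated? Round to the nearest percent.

94%

Elongation θ = 360° × 17/29.53 ≈ 207.2°.
Illuminated fraction = (1 − cos 207.2°)/2 = (1 − (-0.889))/2 ≈ 0.945, so 94%.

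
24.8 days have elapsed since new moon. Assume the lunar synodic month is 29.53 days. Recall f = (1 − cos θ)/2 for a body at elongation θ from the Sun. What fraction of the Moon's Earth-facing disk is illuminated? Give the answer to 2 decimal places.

0.23

Phase angle: θ = 360°·(24.8 d)/(29.53 d) = 302.3°.
cos 302.3° = 0.535, so f = (1 − 0.535)/2 = 0.233.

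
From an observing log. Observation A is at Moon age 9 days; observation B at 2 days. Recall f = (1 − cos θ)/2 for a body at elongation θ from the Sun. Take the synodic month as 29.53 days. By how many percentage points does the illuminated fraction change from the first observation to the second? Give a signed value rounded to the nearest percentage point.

First observation: θ = 360°·9/29.53 = 109.7°, so f = 0.669.
Second observation: θ = 24.4°, f = 0.045.
Δf = 0.045 − 0.669 = -0.624, i.e. -62 pp.

-62 percentage points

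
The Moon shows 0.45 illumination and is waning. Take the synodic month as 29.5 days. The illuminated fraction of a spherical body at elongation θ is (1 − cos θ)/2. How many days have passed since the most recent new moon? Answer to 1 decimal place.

cos θ = 1 − 2f = 0.100, giving a principal value of 84.3°.
Waning ⇒ past full, so θ = 360° − 84.3° = 275.7°.
At 360°/29.5 d per day, 275.7° corresponds to 22.60 days.

22.6 days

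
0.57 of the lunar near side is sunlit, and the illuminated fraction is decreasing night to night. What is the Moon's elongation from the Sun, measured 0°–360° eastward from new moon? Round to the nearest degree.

Invert f = (1 − cos θ)/2 to get cos θ = 1 − 2(0.57) = -0.140, hence θ₀ = arccos -0.140 = 98.0°.
Waning ⇒ past full, so θ = 360° − 98.0° = 262.0°.

262°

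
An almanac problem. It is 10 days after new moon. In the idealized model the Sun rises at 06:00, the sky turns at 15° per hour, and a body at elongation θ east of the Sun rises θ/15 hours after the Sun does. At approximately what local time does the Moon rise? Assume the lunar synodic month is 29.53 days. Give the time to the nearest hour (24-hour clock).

The Moon has covered 10/29.53 of its cycle, so θ ≈ 360° × 10/29.53 = 121.9°.
The Moon trails the Sun by θ/15 = 121.9/15 ≈ 8.13 hours.
06:00 + 8.13 h ≈ 14:08 → 14:00 to the nearest hour.

14:00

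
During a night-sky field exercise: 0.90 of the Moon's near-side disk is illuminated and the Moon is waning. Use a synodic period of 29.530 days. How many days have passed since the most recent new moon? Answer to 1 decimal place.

17.8 days

cos θ = 1 − 2f = -0.800, giving a principal value of 143.1°.
Since the Moon is past full (waning), take the reflex angle: θ = 360° − 143.1° = 216.9°.
Age = 29.530 × 216.9°/360° ≈ 17.79 days.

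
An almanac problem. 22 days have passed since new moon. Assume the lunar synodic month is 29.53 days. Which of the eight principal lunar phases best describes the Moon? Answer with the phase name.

θ ≈ 360° × 22/29.53 = 268°, which falls in the last quarter sector.

last quarter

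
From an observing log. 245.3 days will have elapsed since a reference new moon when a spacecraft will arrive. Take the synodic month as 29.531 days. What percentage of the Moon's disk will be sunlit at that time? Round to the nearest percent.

Reduce mod P: 245.3 − 8×29.531 = 9.05 d into the current lunation.
Phase angle: θ = 360°·(9.05 d)/(29.531 d) = 110.3°.
cos 110.3° = (-0.348), so f = (1 − (-0.348))/2 = 0.674, so 67%.

67%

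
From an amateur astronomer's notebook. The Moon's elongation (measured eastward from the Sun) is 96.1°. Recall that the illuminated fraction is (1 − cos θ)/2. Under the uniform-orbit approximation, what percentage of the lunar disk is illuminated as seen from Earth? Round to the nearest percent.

Half-versine of 96.1°: (1 − (-0.106))/2 = 0.553, i.e. 55%.

55%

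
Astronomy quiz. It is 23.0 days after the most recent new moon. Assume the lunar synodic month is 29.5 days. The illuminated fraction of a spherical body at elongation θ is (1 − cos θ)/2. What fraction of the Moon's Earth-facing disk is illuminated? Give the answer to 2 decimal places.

0.41

Phase angle: θ = 360°·(23.0 d)/(29.5 d) = 280.7°.
Illuminated fraction = (1 − cos 280.7°)/2 = (1 − 0.185)/2 ≈ 0.407.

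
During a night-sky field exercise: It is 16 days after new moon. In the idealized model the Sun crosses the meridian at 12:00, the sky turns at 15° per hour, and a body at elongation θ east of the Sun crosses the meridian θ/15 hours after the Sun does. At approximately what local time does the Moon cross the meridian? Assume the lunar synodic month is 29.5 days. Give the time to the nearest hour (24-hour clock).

The Moon has covered 16/29.5 of its cycle, so θ ≈ 360° × 16/29.5 = 195.3°.
Delay after the Sun = 195.3° / (15°/h) ≈ 13.02 h.
12:00 + 13.02 h ≈ 01:01 → 01:00 to the nearest hour.

01:00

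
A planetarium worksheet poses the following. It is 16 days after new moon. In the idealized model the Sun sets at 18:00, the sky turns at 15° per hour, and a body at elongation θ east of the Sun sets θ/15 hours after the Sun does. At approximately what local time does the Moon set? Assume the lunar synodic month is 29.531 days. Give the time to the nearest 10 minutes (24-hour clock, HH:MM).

07:00

The Moon has covered 16/29.531 of its cycle, so θ ≈ 360° × 16/29.531 = 195.0°.
At 15° of sky rotation per hour, 195.0° corresponds to a 13.00 h lag.
18:00 + 13.003 h ≈ 07:00 → 07:00 to the nearest ten minutes.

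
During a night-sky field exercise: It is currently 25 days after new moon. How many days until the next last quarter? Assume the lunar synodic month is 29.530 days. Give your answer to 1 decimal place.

Last quarter is 0.75 of the way through the cycle: age 0.75 × 29.530 = 22.148 d.
Already past this cycle's last quarter; the next is at 22.148 + 29.530 = 51.678 d, so 51.678 − 25 = 26.678 days.

26.7 days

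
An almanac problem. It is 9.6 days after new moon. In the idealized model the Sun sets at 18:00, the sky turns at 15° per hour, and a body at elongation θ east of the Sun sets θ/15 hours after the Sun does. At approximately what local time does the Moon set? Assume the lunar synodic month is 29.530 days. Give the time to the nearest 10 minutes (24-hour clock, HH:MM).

Phase angle: θ = 360°·(9.6 d)/(29.530 d) = 117.0°.
Delay after the Sun = 117.0° / (15°/h) ≈ 7.80 h.
18:00 + 7.802 h ≈ 01:48 → 01:50 to the nearest ten minutes.

01:50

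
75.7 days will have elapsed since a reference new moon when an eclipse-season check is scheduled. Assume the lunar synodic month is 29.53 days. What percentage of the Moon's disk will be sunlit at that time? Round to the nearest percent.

96%

75.7 d spans 2 complete synodic months (2 × 29.53 = 59.06 d) plus 16.64 d.
The Moon has covered 16.64/29.53 of its cycle, so θ ≈ 360° × 16.64/29.53 = 202.9°.
cos 202.9° = (-0.921), so f = (1 − (-0.921))/2 = 0.961, so 96%.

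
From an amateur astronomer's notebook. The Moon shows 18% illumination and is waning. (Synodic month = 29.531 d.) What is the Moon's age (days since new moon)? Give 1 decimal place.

cos θ = 1 − 2f = 0.640, giving a principal value of 50.2°.
Since the Moon is past full (waning), take the reflex angle: θ = 360° − 50.2° = 309.8°.
At 360°/29.531 d per day, 309.8° corresponds to 25.41 days.

25.4 days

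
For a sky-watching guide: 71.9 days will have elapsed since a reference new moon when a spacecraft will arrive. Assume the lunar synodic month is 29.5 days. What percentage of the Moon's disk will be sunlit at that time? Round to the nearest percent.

Reduce mod P: 71.9 − 2×29.5 = 12.90 d into the current lunation.
Elongation θ = 360° × 12.90/29.5 ≈ 157.4°.
Illuminated fraction = (1 − cos 157.4°)/2 = (1 − (-0.923))/2 ≈ 0.962, so 96%.

96%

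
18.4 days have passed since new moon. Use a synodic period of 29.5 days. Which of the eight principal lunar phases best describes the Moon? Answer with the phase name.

waning gibbous

At 18.4/29.5 of the cycle, θ ≈ 225° — the waning gibbous range.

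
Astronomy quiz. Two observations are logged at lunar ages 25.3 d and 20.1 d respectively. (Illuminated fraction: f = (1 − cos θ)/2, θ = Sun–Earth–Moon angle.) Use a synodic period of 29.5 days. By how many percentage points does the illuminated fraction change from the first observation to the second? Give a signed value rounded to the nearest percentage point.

+52 percentage points

First observation: θ = 360°·25.3/29.5 = 308.7°, so f = 0.187.
Second observation: θ = 245.3°, f = 0.709.
Δf = 0.709 − 0.187 = +0.522, i.e. +52 pp.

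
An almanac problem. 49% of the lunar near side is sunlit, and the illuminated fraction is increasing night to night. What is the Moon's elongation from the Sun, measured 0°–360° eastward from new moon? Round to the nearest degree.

cos θ = 1 − 2f = 0.020, giving a principal value of 88.9°.
Waxing ⇒ before full, so θ = 88.9°.

89°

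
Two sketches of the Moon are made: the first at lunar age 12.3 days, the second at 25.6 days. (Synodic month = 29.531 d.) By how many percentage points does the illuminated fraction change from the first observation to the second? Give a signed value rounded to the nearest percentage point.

-77 percentage points

θ₁ = 360° × 12.3/29.531 = 149.9°, f₁ = (1 − cos θ₁)/2 = 0.933.
θ₂ = 360° × 25.6/29.531 = 312.1°, f₂ = (1 − cos θ₂)/2 = 0.165.
Change = f₂ − f₁ = -0.768 → -77 percentage points.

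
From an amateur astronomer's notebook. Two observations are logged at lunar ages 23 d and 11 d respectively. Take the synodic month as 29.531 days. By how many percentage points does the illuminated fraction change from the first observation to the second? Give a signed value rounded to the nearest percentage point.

θ₁ = 360° × 23/29.531 = 280.4°, f₁ = (1 − cos θ₁)/2 = 0.410.
θ₂ = 360° × 11/29.531 = 134.1°, f₂ = (1 − cos θ₂)/2 = 0.848.
Change = f₂ − f₁ = +0.438 → +44 percentage points.

+44 pp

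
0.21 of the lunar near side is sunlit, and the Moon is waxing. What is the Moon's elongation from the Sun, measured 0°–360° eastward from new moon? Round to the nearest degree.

cos θ = 1 − 2f = 0.580, giving a principal value of 54.5°.
Waxing ⇒ before full, so θ = 54.5°.

55°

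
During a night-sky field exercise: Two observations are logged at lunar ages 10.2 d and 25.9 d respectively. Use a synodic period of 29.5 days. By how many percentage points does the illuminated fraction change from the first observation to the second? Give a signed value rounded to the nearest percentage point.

θ₁ = 360° × 10.2/29.5 = 124.5°, f₁ = (1 − cos θ₁)/2 = 0.783.
θ₂ = 360° × 25.9/29.5 = 316.1°, f₂ = (1 − cos θ₂)/2 = 0.140.
Change = f₂ − f₁ = -0.643 → -64 percentage points.

-64 pp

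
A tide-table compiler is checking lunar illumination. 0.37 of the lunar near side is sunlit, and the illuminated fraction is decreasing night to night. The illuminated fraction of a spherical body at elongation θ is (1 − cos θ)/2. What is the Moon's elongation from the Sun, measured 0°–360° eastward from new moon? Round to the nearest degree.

285°

cos θ = 1 − 2f = 0.260, giving a principal value of 74.9°.
Waning ⇒ past full, so θ = 360° − 74.9° = 285.1°.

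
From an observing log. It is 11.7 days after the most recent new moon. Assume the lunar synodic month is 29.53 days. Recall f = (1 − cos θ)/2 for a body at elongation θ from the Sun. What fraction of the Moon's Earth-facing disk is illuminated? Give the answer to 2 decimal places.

0.90

Phase angle: θ = 360°·(11.7 d)/(29.53 d) = 142.6°.
Illuminated fraction = (1 − cos 142.6°)/2 = (1 − (-0.795))/2 ≈ 0.897.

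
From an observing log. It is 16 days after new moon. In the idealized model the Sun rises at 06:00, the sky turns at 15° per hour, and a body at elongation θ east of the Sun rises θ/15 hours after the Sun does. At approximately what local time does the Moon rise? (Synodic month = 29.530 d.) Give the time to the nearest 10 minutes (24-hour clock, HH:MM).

Elongation θ = 360° × 16/29.530 ≈ 195.1°.
The Moon trails the Sun by θ/15 = 195.1/15 ≈ 13.00 hours.
06:00 + 13.004 h ≈ 19:00 → 19:00 to the nearest ten minutes.

19:00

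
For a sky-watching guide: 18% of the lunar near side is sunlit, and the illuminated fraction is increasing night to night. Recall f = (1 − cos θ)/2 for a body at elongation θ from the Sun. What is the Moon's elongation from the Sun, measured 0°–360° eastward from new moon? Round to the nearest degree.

50°

Invert f = (1 − cos θ)/2 to get cos θ = 1 − 2(0.18) = 0.640, hence θ₀ = arccos 0.640 = 50.2°.
Before full moon the principal value applies: θ = 50.2°.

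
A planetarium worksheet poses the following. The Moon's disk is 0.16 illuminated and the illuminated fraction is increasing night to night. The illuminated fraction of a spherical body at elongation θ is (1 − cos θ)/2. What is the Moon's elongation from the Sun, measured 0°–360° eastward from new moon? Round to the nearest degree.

47°

cos θ = 1 − 2f = 0.680, giving a principal value of 47.2°.
The Moon is waxing (0°–180°), so θ = 47.2° directly.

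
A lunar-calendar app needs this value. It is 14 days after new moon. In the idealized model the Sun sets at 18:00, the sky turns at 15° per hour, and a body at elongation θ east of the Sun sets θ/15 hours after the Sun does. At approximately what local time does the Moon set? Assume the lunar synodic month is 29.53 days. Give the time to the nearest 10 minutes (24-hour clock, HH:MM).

05:20

Elongation θ = 360° × 14/29.53 ≈ 170.7°.
At 15° of sky rotation per hour, 170.7° corresponds to a 11.38 h lag.
18:00 + 11.378 h ≈ 05:23 → 05:20 to the nearest ten minutes.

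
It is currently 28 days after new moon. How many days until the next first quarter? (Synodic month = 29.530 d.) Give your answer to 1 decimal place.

First quarter is 0.25 of the way through the cycle: age 0.25 × 29.530 = 7.383 d.
Already past this cycle's first quarter; the next is at 7.383 + 29.530 = 36.913 d, so 36.913 − 28 = 8.913 days.

8.9 days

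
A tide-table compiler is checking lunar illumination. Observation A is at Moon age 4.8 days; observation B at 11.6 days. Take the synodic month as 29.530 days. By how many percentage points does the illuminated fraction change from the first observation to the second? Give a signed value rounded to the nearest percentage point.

θ₁ = 360° × 4.8/29.530 = 58.5°, f₁ = (1 − cos θ₁)/2 = 0.239.
θ₂ = 360° × 11.6/29.530 = 141.4°, f₂ = (1 − cos θ₂)/2 = 0.891.
Change = f₂ − f₁ = +0.652 → +65 percentage points.

+65 pp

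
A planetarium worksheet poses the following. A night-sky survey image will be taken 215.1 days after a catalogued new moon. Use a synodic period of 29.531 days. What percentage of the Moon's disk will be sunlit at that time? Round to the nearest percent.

61%

215.1 d spans 7 complete synodic months (7 × 29.531 = 206.72 d) plus 8.38 d.
Elongation θ = 360° × 8.38/29.531 ≈ 102.2°.
Illuminated fraction = (1 − cos 102.2°)/2 = (1 − (-0.211))/2 ≈ 0.606, so 61%.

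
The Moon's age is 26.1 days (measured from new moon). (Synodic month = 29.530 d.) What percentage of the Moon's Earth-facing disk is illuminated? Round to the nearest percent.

13%

The Moon has covered 26.1/29.530 of its cycle, so θ ≈ 360° × 26.1/29.530 = 318.2°.
Illuminated fraction = (1 − cos 318.2°)/2 = (1 − 0.745)/2 ≈ 0.127, so 13%.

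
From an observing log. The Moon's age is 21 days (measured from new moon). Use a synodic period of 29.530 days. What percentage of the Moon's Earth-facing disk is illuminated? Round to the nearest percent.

The Moon has covered 21/29.530 of its cycle, so θ ≈ 360° × 21/29.530 = 256.0°.
cos 256.0° = (-0.242), so f = (1 − (-0.242))/2 = 0.621, so 62%.

62%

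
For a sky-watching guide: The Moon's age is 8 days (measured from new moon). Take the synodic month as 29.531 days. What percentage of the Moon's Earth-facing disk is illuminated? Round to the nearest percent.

Phase angle: θ = 360°·(8 d)/(29.531 d) = 97.5°.
cos 97.5° = (-0.131), so f = (1 − (-0.131))/2 = 0.565, so 57%.

57%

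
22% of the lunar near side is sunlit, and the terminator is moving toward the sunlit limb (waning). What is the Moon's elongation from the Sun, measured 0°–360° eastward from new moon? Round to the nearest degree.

cos θ = 1 − 2f = 0.560, giving a principal value of 55.9°.
Waning ⇒ past full, so θ = 360° − 55.9° = 304.1°.

304°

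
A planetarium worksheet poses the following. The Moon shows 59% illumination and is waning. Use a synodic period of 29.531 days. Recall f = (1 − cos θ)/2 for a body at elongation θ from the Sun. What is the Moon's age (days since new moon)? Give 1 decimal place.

From f = (1 − cos θ)/2: cos θ = 1 − 2×0.59 = -0.180; arccos → 100.4°.
Since the Moon is past full (waning), take the reflex angle: θ = 360° − 100.4° = 259.6°.
That fraction of the synodic month is 259.6/360 × 29.531 d ≈ 21.30 d.

21.3 days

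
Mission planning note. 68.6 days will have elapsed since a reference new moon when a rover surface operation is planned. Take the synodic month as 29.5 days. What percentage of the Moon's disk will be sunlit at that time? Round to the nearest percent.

73%

68.6 d spans 2 complete synodic months (2 × 29.5 = 59.00 d) plus 9.60 d.
The Moon has covered 9.60/29.5 of its cycle, so θ ≈ 360° × 9.60/29.5 = 117.2°.
With cos θ = (-0.456), the lit fraction is (1 − (-0.456))/2 ≈ 0.728, so 73%.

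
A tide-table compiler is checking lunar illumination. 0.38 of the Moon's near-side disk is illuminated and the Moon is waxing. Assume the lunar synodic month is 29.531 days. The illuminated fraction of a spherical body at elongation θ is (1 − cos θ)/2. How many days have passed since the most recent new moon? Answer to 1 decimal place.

From f = (1 − cos θ)/2: cos θ = 1 − 2×0.38 = 0.240; arccos → 76.1°.
Before full moon the principal value applies: θ = 76.1°.
Age = 29.531 × 76.1°/360° ≈ 6.24 days.

6.2 days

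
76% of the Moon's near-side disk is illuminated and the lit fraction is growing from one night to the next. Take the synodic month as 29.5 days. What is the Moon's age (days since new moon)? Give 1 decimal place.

Invert f = (1 − cos θ)/2 to get cos θ = 1 − 2(0.76) = -0.520, hence θ₀ = arccos -0.520 = 121.3°.
Before full moon the principal value applies: θ = 121.3°.
Age = 29.5 × 121.3°/360° ≈ 9.94 days.

9.9 days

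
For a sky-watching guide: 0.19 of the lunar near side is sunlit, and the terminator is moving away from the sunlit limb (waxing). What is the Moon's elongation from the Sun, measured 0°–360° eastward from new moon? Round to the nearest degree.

Invert f = (1 − cos θ)/2 to get cos θ = 1 − 2(0.19) = 0.620, hence θ₀ = arccos 0.620 = 51.7°.
The Moon is waxing (0°–180°), so θ = 51.7° directly.

52°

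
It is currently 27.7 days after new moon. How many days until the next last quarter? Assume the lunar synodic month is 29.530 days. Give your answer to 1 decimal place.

24.0 days

Last quarter occurs at elongation 270°, i.e. at age 29.530 × 270/360 = 22.148 d.
This lunation's last quarter (22.148 d) has passed, so add one period: 51.678 − 27.7 = 23.978 days.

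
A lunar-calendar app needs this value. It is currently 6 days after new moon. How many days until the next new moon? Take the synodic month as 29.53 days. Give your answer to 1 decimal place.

One full lunation from the last new moon is 29.53 d; remaining = 29.53 − 6 = 23.530 d.

23.5 days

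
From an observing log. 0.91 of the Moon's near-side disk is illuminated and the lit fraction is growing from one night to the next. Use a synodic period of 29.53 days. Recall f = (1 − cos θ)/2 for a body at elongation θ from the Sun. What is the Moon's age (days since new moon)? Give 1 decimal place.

11.9 days

Invert f = (1 − cos θ)/2 to get cos θ = 1 − 2(0.91) = -0.820, hence θ₀ = arccos -0.820 = 145.1°.
Waxing ⇒ before full, so θ = 145.1°.
That fraction of the synodic month is 145.1/360 × 29.53 d ≈ 11.90 d.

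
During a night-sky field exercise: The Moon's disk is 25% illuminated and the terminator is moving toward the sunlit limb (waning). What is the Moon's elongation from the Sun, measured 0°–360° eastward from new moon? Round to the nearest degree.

From f = (1 − cos θ)/2: cos θ = 1 − 2×0.25 = 0.500; arccos → 60.0°.
A waning Moon lies in 180°–360°, so θ = 360° − 60.0° = 300.0°.

300°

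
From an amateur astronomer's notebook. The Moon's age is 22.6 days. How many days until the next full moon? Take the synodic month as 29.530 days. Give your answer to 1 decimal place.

21.7 days

Full moon is 0.5 of the way through the cycle: age 0.5 × 29.530 = 14.765 d.
Already past this cycle's full moon; the next is at 14.765 + 29.530 = 44.295 d, so 44.295 − 22.6 = 21.695 days.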